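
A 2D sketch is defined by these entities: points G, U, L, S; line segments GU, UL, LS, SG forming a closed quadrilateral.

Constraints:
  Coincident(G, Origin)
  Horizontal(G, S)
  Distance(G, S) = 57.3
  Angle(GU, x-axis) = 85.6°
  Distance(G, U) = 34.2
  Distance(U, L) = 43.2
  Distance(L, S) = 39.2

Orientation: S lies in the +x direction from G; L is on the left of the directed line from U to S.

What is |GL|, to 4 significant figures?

59.08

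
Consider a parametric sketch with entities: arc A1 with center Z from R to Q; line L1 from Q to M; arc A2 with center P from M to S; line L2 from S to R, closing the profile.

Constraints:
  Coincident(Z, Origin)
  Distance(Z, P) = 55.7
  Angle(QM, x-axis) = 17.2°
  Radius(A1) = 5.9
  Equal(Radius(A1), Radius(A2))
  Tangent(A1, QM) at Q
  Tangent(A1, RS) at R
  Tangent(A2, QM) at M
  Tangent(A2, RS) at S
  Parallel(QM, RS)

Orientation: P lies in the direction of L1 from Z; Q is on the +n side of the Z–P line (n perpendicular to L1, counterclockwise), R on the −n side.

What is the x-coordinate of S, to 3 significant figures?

55.0

Tangency of A1 to both parallel lines with radius 5.9 puts Q and R at Z ± 5.9·n: Q = (-1.74, 5.64), R = (1.74, -5.64). Equal radii place M and S the same way about P: M = P + 5.9·n = (51.5, 22.1), S = P − 5.9·n = (55.0, 10.8). So S.x = 55.0.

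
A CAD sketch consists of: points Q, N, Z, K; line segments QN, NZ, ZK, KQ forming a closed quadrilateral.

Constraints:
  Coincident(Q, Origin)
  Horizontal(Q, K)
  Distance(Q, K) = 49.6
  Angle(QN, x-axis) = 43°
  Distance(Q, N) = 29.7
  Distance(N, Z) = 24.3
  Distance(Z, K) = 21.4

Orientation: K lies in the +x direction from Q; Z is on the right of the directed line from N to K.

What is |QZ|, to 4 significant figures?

28.59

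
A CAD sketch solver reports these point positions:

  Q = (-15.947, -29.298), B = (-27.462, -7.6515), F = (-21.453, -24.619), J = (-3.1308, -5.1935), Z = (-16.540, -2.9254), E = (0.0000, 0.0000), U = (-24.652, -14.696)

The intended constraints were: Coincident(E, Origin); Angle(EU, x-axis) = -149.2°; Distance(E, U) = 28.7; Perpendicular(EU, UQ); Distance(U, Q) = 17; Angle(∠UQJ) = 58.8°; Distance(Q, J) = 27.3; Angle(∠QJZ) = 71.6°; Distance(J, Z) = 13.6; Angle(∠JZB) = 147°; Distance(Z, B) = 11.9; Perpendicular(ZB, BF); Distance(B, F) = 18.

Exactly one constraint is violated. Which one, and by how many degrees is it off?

Perpendicular(ZB, BF) — off by 3.90°.

E = (0.00, 0.00) ✓; EU at -149.2° ✓; |EU| = 28.70 ✓; ∠(EU, UQ) = 90.00° ✓; |UQ| = 17.00 ✓; ∠UQJ = 58.80° ✓; |QJ| = 27.30 ✓; ∠QJZ = 71.60° ✓; |JZ| = 13.60 ✓; ∠JZB = 147.0° ✓; |ZB| = 11.90 ✓; ∠(ZB, BF) = 86.10° ✗; |BF| = 18.00 ✓.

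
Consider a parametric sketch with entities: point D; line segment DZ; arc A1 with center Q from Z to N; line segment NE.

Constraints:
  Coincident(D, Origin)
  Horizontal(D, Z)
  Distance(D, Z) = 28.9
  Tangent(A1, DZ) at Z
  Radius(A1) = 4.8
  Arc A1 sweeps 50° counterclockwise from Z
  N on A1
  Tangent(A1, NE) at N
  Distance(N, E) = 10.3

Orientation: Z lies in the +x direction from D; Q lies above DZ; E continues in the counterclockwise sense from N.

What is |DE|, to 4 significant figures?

40.36

D is at the origin; D and Z share the same y with |DZ| = 28.9 and Z on the +x side, so Z = (28.90, 0.000). Tangency of A1 to DZ means the radius QZ is perpendicular to DZ, so Q = Z + (0, 4.8) = (28.90, 4.800). On A1, Z sits at bearing -90° from Q; a 50° counterclockwise sweep puts N at bearing -40°, so N = Q + 4.8·(cos -40°, sin -40°) = (32.58, 1.715). A1 meets NE tangentially, so QN is at right angles to NE, so NE runs along (−sin -40°, cos -40°); with |NE| = 10.3, E = (39.20, 9.605). Then |DE| = |E − D| = 40.36.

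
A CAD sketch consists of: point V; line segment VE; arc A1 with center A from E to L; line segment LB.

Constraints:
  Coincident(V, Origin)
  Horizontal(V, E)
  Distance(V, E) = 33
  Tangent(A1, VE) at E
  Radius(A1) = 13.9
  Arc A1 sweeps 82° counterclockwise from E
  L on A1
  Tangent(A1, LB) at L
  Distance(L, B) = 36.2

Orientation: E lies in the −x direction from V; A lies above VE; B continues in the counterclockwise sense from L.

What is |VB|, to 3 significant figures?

49.9

V is at the origin; V and E share the same y with |VE| = 33.0 and E on the −x side, so E = (-33.0, 0.00). Tangency of A1 to VE means the radius AE is perpendicular to VE, so A = E + (0, 13.9) = (-33.0, 13.9). On A1, E sits at bearing -90° from A; an 82° counterclockwise sweep puts L at bearing -8°, so L = A + 13.9·(cos -8°, sin -8°) = (-19.2, 12.0). The tangent condition forces AL to be normal to LB, so LB runs along (−sin -8°, cos -8°); with |LB| = 36.2, B = (-14.2, 47.8). Then |VB| = |B − V| = 49.9.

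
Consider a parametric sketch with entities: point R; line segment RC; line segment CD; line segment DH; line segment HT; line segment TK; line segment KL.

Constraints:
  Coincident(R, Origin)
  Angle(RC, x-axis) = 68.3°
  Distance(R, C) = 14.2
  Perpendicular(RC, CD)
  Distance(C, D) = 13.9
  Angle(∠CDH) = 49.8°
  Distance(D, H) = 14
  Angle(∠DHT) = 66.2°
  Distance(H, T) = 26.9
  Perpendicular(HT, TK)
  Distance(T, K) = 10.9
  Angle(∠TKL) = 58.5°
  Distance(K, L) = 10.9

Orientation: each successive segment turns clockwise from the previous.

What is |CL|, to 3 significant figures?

7.63

The perpendicularity gives TK at right angles to HT, so TK runs at 4.30°; with |TK| = 10.9, K = (14.7, 29.1). ∠TKL = 58.5° gives KL at -117° from the x-axis; with |KL| = 10.9, L = (9.69, 19.4). Then |CL| = |L − C| = 7.63.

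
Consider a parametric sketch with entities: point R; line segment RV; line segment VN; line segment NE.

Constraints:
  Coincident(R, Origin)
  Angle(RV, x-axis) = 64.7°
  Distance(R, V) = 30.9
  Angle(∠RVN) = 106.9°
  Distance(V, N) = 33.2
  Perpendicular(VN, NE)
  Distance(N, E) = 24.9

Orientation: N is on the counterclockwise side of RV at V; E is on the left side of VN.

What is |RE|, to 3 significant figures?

42.4

∠RVN = 106.9°, so VN runs at 64.7° + (180° − 106.9°) = 138° from the x-axis; with |VN| = 33.2, N = V + 33.2·(cos 138°, sin 138°) = (-11.4, 50.2). VN is perpendicular to NE; with |NE| = 24.9 on the left of VN, E = N + 24.9·(-0.672, -0.741) = (-28.1, 31.8). Then |RE| = |E − R| = 42.4.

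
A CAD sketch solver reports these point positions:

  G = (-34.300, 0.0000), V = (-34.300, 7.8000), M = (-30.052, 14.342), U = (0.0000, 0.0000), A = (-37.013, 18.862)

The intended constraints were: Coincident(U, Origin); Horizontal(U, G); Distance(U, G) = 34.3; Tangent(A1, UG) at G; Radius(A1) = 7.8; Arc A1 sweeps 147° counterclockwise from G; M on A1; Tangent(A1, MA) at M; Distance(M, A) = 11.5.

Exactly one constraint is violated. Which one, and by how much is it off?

Distance(M, A) = 11.5 — off by 3.20.

U = (0.00, 0.00) ✓; U.y = 0.00, G.y = 0.00 ✓; |UG| = 34.30 ✓; ∠(VG, GU) = 90.00° ✓; |VG| = 7.800 ✓; bearing(V→M) − bearing(V→G) = 147.0° ✓; |VM| = 7.800 ✓; ∠(VM, MA) = 90.00° ✓; |MA| = 8.300 ✗.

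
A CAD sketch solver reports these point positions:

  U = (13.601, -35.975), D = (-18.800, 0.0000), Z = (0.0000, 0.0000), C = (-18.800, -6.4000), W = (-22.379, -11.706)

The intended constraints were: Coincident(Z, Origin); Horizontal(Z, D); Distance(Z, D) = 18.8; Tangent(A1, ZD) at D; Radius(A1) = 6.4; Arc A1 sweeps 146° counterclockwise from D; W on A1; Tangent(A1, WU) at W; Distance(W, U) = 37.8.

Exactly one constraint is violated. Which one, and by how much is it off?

Distance(W, U) = 37.8 — off by 5.60.

Z = (0.00, 0.00) ✓; Z.y = 0.00, D.y = 0.00 ✓; |ZD| = 18.80 ✓; ∠(CD, DZ) = 90.00° ✓; |CD| = 6.400 ✓; bearing(C→W) − bearing(C→D) = 146.0° ✓; |CW| = 6.400 ✓; ∠(CW, WU) = 90.00° ✓; |WU| = 43.40 ✗.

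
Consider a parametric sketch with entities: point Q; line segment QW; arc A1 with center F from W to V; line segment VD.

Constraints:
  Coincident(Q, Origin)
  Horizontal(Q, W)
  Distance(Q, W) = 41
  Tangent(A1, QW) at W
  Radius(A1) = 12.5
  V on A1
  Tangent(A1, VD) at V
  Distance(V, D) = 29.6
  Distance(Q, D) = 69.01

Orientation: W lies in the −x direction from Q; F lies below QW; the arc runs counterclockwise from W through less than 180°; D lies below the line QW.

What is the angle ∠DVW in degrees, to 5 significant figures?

136.78°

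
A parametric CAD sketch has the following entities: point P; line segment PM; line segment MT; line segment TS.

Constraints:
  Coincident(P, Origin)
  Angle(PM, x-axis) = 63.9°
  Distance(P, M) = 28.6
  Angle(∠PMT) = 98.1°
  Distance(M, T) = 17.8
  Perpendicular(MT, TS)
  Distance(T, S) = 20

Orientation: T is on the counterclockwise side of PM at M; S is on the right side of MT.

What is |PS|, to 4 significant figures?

53.02

∠PMT = 98.1°, so MT runs at 63.9° + (180° − 98.1°) = 145.8° from the x-axis; with |MT| = 17.8, T = M + 17.8·(cos 145.8°, sin 145.8°) = (-2.140, 35.69). MT is perpendicular to TS; with |TS| = 20.0 on the right of MT, S = T + 20.0·(0.5621, 0.8271) = (9.102, 52.23). Then |PS| = |S − P| = 53.02.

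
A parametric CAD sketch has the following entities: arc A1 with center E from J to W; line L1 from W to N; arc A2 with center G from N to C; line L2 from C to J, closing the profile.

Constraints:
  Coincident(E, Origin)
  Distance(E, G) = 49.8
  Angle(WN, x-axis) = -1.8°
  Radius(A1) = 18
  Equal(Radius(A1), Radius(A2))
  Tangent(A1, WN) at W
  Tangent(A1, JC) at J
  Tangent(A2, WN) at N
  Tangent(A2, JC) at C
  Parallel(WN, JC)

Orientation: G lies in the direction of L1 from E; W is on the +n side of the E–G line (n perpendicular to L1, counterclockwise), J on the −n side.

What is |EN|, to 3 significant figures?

53.0

Tangency of A1 to both parallel lines with radius 18.0 puts W and J at E ± 18.0·n: W = (0.565, 18.0), J = (-0.565, -18.0). Equal radii place N and C the same way about G: N = G + 18.0·n = (50.3, 16.4), C = G − 18.0·n = (49.2, -19.6). Then |EN| = |N − E| = 53.0.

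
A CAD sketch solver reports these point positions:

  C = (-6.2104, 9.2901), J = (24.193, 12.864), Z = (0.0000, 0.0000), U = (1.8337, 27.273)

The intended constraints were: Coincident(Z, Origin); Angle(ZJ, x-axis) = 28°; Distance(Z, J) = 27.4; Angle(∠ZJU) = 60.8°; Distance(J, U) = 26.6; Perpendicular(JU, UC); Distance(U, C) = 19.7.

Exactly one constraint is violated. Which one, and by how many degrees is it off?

Perpendicular(JU, UC) — off by 8.70°.

Z = (0.00, 0.00) ✓; ZJ at 28.00° ✓; |ZJ| = 27.40 ✓; ∠ZJU = 60.80° ✓; |JU| = 26.60 ✓; ∠(JU, UC) = 98.70° ✗; |UC| = 19.70 ✓.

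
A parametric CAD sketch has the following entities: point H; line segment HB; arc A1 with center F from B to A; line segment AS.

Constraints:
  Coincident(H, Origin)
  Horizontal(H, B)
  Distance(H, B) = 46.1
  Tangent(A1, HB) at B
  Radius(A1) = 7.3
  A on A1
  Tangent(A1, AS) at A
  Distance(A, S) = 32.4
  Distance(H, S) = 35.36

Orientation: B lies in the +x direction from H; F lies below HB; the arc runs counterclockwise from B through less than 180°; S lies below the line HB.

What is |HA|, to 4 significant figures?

40.39

Checks: ∠(FB, BH) = 90.00° ✓; |FB| = 7.300 ✓; |FA| = 7.300 ✓; ∠(FA, AS) = 90.00° ✓; |AS| = 32.40 ✓; |HS| = 35.36 ✓.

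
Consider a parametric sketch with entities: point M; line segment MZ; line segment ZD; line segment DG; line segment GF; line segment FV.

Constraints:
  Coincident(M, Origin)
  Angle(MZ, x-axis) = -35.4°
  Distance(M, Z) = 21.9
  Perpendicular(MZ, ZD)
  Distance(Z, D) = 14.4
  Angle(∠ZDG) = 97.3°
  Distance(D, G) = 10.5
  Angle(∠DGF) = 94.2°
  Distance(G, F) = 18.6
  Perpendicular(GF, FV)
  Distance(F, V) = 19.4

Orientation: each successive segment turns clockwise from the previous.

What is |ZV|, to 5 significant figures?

8.0211

M is at the origin; MZ runs at -35.4° with length 21.9, so Z = (17.851, -12.686). MZ ⟂ ZD, so ZD runs at -125.40°; with |ZD| = 14.4, D = (9.5096, -24.424). ∠ZDG = 97.3° gives DG at 151.90° from the x-axis; with |DG| = 10.5, G = (0.24732, -19.478). ∠DGF = 94.2° gives GF at 66.100° from the x-axis; with |GF| = 18.6, F = (7.7830, -2.4733). The perpendicularity gives FV at right angles to GF, so FV runs at -23.900°; with |FV| = 19.4, V = (25.519, -10.333). Then |ZV| = |V − Z| = 8.0211.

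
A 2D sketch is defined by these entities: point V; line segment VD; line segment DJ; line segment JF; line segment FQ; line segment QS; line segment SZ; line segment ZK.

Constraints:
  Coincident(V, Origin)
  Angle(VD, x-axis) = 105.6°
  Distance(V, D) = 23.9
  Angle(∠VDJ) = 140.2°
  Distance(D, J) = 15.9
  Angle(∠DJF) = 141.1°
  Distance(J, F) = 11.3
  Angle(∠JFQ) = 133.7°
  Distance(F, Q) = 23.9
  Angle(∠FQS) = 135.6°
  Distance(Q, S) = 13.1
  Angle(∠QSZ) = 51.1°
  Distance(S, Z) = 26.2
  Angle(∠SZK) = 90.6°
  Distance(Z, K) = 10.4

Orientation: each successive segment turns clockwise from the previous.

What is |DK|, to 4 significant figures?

26.75

V is at the origin; VD runs at 105.6° with length 23.9, so D = (-6.427, 23.02). ∠VDJ = 140.2° gives DJ at 65.80° from the x-axis; with |DJ| = 15.9, J = (0.09059, 37.52). ∠DJF = 141.1° gives JF at 26.90° from the x-axis; with |JF| = 11.3, F = (10.17, 42.63). ∠JFQ = 133.7° gives FQ at -19.40° from the x-axis; with |FQ| = 23.9, Q = (32.71, 34.70). ∠FQS = 135.6° gives QS at -63.80° from the x-axis; with |QS| = 13.1, S = (38.49, 22.94). ∠QSZ = 51.1° gives SZ at 167.3° from the x-axis; with |SZ| = 26.2, Z = (12.94, 28.70). ∠SZK = 90.6° gives ZK at 77.90° from the x-axis; with |ZK| = 10.4, K = (15.12, 38.87). Then |DK| = |K − D| = 26.75.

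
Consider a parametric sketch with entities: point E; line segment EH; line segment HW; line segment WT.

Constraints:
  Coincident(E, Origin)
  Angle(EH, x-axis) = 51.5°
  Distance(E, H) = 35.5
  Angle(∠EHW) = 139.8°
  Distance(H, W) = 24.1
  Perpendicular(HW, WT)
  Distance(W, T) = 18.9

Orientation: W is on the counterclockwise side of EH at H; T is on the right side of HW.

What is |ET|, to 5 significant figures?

66.116

∠EHW = 139.8°, so HW runs at 51.5° + (180° − 139.8°) = 91.700° from the x-axis; with |HW| = 24.1, W = H + 24.1·(cos 91.700°, sin 91.700°) = (21.384, 51.872). HW is perpendicular to WT; with |WT| = 18.9 on the right of HW, T = W + 18.9·(0.99956, 0.029666) = (40.276, 52.433). Then |ET| = |T − E| = 66.116.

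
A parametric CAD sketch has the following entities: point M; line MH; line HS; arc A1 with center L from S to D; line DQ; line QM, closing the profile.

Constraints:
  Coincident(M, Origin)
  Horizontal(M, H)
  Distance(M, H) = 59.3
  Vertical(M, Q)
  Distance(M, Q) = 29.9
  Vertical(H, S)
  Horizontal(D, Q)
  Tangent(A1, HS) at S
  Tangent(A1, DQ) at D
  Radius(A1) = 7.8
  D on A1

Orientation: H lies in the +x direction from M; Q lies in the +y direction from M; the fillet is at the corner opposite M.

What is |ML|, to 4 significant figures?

56.04

M is at the origin; M and H share the same y with |MH| = 59.3 and H on the +x side, so H = (59.30, 0.000). MQ is vertical with |MQ| = 29.9 and Q on the +y side, so Q = (0.000, 29.90). The virtual corner opposite M is at (59.30, 29.90). A1 meets HS tangentially, so LS is at right angles to HS and tangency of A1 to DQ means the radius LD is perpendicular to DQ, with radius 7.8, so the center L sits 7.8 in from both sides at L = (51.50, 22.10). Then |ML| = |L − M| = 56.04.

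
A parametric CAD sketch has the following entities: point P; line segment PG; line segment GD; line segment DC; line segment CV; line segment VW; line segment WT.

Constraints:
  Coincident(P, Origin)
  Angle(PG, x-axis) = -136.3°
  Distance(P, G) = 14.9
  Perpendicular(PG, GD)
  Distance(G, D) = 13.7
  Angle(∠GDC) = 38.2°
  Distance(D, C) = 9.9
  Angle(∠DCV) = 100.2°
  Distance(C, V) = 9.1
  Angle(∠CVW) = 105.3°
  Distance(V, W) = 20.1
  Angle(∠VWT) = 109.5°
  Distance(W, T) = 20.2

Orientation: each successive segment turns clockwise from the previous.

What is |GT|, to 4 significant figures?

32.10

P is at the origin; PG runs at -136.3° with length 14.9, so G = (-10.77, -10.29). PG ⟂ GD, so GD runs at 133.7°; with |GD| = 13.7, D = (-20.24, -0.3895). ∠GDC = 38.2° gives DC at -8.100° from the x-axis; with |DC| = 9.9, C = (-10.44, -1.784). ∠DCV = 100.2° gives CV at -87.90° from the x-axis; with |CV| = 9.1, V = (-10.10, -10.88). ∠CVW = 105.3° gives VW at -162.6° from the x-axis; with |VW| = 20.1, W = (-29.28, -16.89). ∠VWT = 109.5° gives WT at 126.9° from the x-axis; with |WT| = 20.2, T = (-41.41, -0.7354). Then |GT| = |T − G| = 32.10.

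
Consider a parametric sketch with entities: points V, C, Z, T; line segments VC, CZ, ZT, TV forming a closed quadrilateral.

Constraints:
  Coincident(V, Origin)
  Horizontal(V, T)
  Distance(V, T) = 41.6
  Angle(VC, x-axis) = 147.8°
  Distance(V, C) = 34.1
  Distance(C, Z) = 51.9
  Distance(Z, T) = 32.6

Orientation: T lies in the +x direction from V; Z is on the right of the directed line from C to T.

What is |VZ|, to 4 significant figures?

18.30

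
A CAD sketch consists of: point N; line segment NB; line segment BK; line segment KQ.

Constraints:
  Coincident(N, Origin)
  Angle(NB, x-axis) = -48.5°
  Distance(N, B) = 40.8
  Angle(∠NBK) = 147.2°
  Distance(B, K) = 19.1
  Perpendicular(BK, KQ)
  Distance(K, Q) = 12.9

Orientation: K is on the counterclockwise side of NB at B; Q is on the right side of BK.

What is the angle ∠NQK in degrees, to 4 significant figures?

56.75°

N is at the origin; NB runs at -48.5° with length 40.8, so B = 40.8·(cos -48.5°, sin -48.5°) = (27.03, -30.56). ∠NBK = 147.2°, so BK runs at -48.5° + (180° − 147.2°) = -15.70° from the x-axis; with |BK| = 19.1, K = B + 19.1·(cos -15.70°, sin -15.70°) = (45.42, -35.73). BK is perpendicular to KQ; with |KQ| = 12.9 on the right of BK, Q = K + 12.9·(-0.2706, -0.9627) = (41.93, -48.14). Then cos ∠NQK = QN·QK / (|QN||QK|), giving 56.75°.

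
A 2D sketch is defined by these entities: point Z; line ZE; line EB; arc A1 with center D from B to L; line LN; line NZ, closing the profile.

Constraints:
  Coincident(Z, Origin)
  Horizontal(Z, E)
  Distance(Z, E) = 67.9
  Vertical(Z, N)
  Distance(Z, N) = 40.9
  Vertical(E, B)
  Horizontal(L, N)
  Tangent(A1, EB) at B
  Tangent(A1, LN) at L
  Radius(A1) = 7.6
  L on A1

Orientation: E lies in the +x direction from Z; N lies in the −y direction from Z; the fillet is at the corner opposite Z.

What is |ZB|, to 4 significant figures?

75.63

Z is at the origin; ZE is horizontal with |ZE| = 67.9 and E on the +x side, so E = (67.90, 0.000). Z and N share the same x with |ZN| = 40.9 and N on the −y side, so N = (0.000, -40.90). The virtual corner opposite Z is at (67.90, -40.90). A1 meets EB tangentially, so DB is at right angles to EB and the tangent condition forces DL to be normal to LN, with radius 7.6, so the center D sits 7.6 in from both sides at D = (60.30, -33.30). That places the tangent points at B = (67.90, -33.30) on EB and L = (60.30, -40.90) on LN. Then |ZB| = |B − Z| = 75.63.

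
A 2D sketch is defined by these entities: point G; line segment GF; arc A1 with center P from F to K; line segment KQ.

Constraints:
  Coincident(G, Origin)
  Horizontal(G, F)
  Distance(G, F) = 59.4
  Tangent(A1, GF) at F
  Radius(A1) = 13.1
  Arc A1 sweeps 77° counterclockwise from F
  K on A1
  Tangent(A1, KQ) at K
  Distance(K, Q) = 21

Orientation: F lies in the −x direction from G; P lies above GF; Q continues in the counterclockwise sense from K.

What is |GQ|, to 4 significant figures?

51.90

On A1, F sits at bearing -90° from P; a 77° counterclockwise sweep puts K at bearing -13°, so K = P + 13.1·(cos -13°, sin -13°) = (-46.64, 10.15). Since A1 is tangent to KQ there, PK ⟂ KQ, so KQ runs along (−sin -13°, cos -13°); with |KQ| = 21.0, Q = (-41.91, 30.61). Then |GQ| = |Q − G| = 51.90.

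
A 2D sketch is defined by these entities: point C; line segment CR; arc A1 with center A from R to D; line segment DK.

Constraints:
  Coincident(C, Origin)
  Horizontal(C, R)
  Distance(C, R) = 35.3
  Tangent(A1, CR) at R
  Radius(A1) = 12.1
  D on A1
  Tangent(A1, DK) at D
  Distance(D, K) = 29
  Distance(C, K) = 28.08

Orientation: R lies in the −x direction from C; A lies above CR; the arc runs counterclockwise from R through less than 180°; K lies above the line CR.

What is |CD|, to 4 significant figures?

26.28

C is at the origin; C and R share the same y with |CR| = 35.3 and R on the −x side, so R = (-35.30, 0.000). Tangency of A1 to CR means the radius AR is perpendicular to CR, so A = R + (0, 12.1) = (-35.30, 12.10). Since AD ⟂ DK (tangency), |AK| = √(12.1² + 29.0²) = 31.42 regardless of where D sits on A1. So K lies on both circle(C, 28.08) and circle(A, 31.42); the above-CR intersection is K = (-7.645, 27.02). D is the foot of the tangent from K: D = (-25.90, 4.484).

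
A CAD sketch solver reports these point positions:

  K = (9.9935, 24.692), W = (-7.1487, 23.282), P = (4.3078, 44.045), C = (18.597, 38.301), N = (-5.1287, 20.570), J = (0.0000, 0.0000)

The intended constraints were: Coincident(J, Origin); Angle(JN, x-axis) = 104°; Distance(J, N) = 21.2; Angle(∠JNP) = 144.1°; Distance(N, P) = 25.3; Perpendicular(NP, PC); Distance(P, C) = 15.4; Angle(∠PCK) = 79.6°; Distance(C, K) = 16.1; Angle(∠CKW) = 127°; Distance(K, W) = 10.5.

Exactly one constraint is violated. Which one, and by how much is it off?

Distance(K, W) = 10.5 — off by 6.70.

J = (0.00, 0.00) ✓; JN at 104.0° ✓; |JN| = 21.20 ✓; ∠JNP = 144.1° ✓; |NP| = 25.30 ✓; ∠(NP, PC) = 90.00° ✓; |PC| = 15.40 ✓; ∠PCK = 79.60° ✓; |CK| = 16.10 ✓; ∠CKW = 127.0° ✓; |KW| = 17.20 ✗.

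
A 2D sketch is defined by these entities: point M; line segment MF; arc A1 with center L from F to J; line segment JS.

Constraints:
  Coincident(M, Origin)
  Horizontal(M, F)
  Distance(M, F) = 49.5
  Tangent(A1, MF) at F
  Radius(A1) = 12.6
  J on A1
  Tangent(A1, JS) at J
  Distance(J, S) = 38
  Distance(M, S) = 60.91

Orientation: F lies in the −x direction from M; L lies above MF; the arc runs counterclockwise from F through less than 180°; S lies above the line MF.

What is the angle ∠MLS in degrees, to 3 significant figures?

83.0°

M is at the origin; MF is horizontal with |MF| = 49.5 and F on the −x side, so F = (-49.5, 0.00). A1 meets MF tangentially, so LF is at right angles to MF, so L = F + (0, 12.6) = (-49.5, 12.6). Since LJ ⟂ JS (tangency), |LS| = √(12.6² + 38.0²) = 40.0 regardless of where J sits on A1. So S lies on both circle(M, 60.91) and circle(L, 40.0); the above-MF intersection is S = (-34.9, 49.9). J is the foot of the tangent from S: J = (-36.9, 11.9).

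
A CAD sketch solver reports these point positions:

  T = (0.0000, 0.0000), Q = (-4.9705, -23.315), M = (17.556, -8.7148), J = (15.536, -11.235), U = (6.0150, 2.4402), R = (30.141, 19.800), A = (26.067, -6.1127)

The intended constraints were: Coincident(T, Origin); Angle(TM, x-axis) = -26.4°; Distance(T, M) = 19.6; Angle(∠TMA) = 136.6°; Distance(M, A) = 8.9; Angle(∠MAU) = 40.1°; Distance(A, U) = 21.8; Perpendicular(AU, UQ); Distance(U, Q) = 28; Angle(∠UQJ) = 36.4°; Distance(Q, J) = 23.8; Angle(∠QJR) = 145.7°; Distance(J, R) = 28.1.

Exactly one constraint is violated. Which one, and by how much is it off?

Distance(J, R) = 28.1 — off by 6.20.

T = (0.00, 0.00) ✓; TM at -26.40° ✓; |TM| = 19.60 ✓; ∠TMA = 136.6° ✓; |MA| = 8.900 ✓; ∠MAU = 40.10° ✓; |AU| = 21.80 ✓; ∠(AU, UQ) = 90.00° ✓; |UQ| = 28.00 ✓; ∠UQJ = 36.40° ✓; |QJ| = 23.80 ✓; ∠QJR = 145.7° ✓; |JR| = 34.30 ✗.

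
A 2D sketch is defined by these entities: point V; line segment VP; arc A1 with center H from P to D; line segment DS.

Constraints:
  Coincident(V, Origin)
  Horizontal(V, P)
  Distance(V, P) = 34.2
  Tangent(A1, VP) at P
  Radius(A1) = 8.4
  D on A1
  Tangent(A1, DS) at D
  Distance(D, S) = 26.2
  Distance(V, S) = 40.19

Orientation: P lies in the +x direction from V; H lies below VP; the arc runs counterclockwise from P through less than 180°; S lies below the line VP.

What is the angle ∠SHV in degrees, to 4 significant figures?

78.63°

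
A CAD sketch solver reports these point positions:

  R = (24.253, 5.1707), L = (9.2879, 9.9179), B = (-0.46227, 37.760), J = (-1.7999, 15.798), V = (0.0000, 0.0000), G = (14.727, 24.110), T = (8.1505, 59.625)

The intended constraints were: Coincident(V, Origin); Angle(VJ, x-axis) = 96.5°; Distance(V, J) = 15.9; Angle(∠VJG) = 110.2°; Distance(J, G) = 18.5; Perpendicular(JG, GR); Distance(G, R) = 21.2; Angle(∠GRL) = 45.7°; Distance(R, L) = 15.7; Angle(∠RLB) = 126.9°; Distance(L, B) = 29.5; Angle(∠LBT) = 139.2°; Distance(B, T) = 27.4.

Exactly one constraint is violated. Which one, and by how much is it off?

Distance(B, T) = 27.4 — off by 3.90.

V = (0.00, 0.00) ✓; VJ at 96.50° ✓; |VJ| = 15.90 ✓; ∠VJG = 110.2° ✓; |JG| = 18.50 ✓; ∠(JG, GR) = 90.00° ✓; |GR| = 21.20 ✓; ∠GRL = 45.70° ✓; |RL| = 15.70 ✓; ∠RLB = 126.9° ✓; |LB| = 29.50 ✓; ∠LBT = 139.2° ✓; |BT| = 23.50 ✗.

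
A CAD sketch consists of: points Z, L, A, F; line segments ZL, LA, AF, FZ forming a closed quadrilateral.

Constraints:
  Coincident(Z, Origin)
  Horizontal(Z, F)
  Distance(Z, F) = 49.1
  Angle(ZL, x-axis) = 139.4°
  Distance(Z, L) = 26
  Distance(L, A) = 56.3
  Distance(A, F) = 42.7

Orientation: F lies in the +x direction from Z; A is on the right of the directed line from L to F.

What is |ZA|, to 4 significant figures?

31.06

Checks: ZL at 139.4° ✓; |LA| = 56.30 ✓; |AF| = 42.70 ✓.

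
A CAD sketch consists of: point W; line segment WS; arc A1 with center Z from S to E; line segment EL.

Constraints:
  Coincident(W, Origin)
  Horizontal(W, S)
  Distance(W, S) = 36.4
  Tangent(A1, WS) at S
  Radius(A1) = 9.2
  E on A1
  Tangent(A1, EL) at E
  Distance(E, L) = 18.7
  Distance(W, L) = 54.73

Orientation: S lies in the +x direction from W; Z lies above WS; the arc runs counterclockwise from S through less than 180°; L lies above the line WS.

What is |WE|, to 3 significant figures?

46.2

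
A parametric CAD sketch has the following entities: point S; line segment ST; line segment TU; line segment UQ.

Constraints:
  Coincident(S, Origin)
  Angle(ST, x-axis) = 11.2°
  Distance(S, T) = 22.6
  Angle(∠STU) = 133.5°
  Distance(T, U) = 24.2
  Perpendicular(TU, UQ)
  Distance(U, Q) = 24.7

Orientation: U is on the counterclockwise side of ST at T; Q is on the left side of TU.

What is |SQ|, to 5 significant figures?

40.615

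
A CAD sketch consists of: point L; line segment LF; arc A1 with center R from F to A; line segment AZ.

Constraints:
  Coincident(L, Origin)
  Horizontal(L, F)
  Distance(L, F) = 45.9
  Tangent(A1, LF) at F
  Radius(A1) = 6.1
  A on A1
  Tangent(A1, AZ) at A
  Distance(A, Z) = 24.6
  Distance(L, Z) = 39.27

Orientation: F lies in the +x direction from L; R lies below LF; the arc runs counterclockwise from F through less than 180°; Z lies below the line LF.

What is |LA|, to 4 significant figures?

40.55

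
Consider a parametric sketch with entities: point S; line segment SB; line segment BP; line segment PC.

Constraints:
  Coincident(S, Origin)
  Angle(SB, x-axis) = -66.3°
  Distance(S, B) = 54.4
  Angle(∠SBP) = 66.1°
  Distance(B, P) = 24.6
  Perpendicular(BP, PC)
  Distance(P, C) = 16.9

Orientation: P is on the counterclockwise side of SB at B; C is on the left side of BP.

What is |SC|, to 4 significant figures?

32.94

S is at the origin; SB runs at -66.3° with length 54.4, so B = 54.4·(cos -66.3°, sin -66.3°) = (21.87, -49.81). ∠SBP = 66.1°, so BP runs at -66.3° + (180° − 66.1°) = 47.60° from the x-axis; with |BP| = 24.6, P = B + 24.6·(cos 47.60°, sin 47.60°) = (38.45, -31.65). BP is perpendicular to PC; with |PC| = 16.9 on the left of BP, C = P + 16.9·(-0.7385, 0.6743) = (25.97, -20.25). Then |SC| = |C − S| = 32.94.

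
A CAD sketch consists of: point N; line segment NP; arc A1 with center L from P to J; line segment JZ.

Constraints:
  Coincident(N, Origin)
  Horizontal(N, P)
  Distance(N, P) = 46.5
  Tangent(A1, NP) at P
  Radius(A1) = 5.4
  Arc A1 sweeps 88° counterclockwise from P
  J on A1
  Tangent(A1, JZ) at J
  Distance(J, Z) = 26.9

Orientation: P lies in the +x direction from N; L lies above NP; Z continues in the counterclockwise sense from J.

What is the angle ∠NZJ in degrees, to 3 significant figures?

56.7°

N is at the origin; NP is horizontal with |NP| = 46.5 and P on the +x side, so P = (46.5, 0.00). Tangency of A1 to NP means the radius LP is perpendicular to NP, so L = P + (0, 5.4) = (46.5, 5.40). On A1, P sits at bearing -90° from L; an 88° counterclockwise sweep puts J at bearing -2°, so J = L + 5.4·(cos -2°, sin -2°) = (51.9, 5.21). Since A1 is tangent to JZ there, LJ ⟂ JZ, so JZ runs along (−sin -2°, cos -2°); with |JZ| = 26.9, Z = (52.8, 32.1). Then cos ∠NZJ = ZN·ZJ / (|ZN||ZJ|), giving 56.7°.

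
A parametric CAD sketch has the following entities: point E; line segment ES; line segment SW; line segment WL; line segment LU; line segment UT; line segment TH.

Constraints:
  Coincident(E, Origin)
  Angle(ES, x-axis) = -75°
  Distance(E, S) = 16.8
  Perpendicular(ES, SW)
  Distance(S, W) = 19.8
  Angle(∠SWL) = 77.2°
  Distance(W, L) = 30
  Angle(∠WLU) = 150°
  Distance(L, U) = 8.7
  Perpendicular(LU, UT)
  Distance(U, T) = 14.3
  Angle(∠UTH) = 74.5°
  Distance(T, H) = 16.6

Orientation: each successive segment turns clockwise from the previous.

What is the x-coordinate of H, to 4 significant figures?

-10.61

E is at the origin; ES runs at -75.0° with length 16.8, so S = (4.348, -16.23). The perpendicularity gives SW at right angles to ES, so SW runs at -165.0°; with |SW| = 19.8, W = (-14.78, -21.35). ∠SWL = 77.2° gives WL at 92.20° from the x-axis; with |WL| = 30.0, L = (-15.93, 8.626). ∠WLU = 150.0° gives LU at 62.20° from the x-axis; with |LU| = 8.7, U = (-11.87, 16.32). The perpendicularity gives UT at right angles to LU, so UT runs at -27.80°; with |UT| = 14.3, T = (0.7783, 9.652). ∠UTH = 74.5° gives TH at -133.3° from the x-axis; with |TH| = 16.6, H = (-10.61, -2.429). So H.x = -10.61.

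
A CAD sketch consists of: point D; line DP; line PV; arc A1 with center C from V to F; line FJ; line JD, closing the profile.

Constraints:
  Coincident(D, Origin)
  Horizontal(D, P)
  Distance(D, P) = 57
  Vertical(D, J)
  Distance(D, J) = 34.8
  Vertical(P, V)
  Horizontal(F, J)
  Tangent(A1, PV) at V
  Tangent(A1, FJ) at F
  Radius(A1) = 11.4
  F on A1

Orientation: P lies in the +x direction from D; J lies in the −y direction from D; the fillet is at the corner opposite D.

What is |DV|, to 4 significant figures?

61.62

The virtual corner opposite D is at (57.00, -34.80). Since A1 is tangent to PV there, CV ⟂ PV and since A1 is tangent to FJ there, CF ⟂ FJ, with radius 11.4, so the center C sits 11.4 in from both sides at C = (45.60, -23.40). That places the tangent points at V = (57.00, -23.40) on PV and F = (45.60, -34.80) on FJ. Then |DV| = |V − D| = 61.62.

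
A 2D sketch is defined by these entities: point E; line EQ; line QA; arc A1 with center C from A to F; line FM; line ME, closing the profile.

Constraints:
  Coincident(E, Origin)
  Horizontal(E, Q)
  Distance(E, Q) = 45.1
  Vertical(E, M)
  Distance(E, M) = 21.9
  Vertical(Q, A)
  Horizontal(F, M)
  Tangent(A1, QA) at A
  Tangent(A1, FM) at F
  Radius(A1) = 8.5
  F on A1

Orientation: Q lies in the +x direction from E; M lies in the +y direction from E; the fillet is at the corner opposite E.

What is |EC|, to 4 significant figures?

38.98

E is at the origin; E and Q share the same y with |EQ| = 45.1 and Q on the +x side, so Q = (45.10, 0.000). EM is vertical with |EM| = 21.9 and M on the +y side, so M = (0.000, 21.90). The virtual corner opposite E is at (45.10, 21.90). A1 meets QA tangentially, so CA is at right angles to QA and since A1 is tangent to FM there, CF ⟂ FM, with radius 8.5, so the center C sits 8.5 in from both sides at C = (36.60, 13.40). Then |EC| = |C − E| = 38.98.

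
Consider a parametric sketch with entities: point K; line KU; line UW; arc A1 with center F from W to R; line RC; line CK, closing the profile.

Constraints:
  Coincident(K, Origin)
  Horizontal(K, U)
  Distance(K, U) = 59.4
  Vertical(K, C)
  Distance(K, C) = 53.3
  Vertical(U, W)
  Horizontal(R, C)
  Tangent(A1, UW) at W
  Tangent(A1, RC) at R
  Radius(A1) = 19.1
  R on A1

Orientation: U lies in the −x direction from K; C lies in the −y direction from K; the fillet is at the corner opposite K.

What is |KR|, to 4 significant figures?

66.82

K is at the origin; KU is horizontal with |KU| = 59.4 and U on the −x side, so U = (-59.40, 0.000). K and C share the same x with |KC| = 53.3 and C on the −y side, so C = (0.000, -53.30). The virtual corner opposite K is at (-59.40, -53.30). A1 meets UW tangentially, so FW is at right angles to UW and since A1 is tangent to RC there, FR ⟂ RC, with radius 19.1, so the center F sits 19.1 in from both sides at F = (-40.30, -34.20). That places the tangent points at W = (-59.40, -34.20) on UW and R = (-40.30, -53.30) on RC. Then |KR| = |R − K| = 66.82.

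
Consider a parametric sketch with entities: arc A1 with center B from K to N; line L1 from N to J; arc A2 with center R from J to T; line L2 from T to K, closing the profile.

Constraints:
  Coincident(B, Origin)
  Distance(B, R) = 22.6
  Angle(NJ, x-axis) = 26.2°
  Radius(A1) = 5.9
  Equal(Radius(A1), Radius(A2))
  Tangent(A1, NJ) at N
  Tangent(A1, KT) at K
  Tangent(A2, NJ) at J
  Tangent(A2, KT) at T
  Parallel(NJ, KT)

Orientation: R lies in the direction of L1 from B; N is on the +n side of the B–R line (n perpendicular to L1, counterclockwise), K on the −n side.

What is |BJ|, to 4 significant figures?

23.36

The slot axis is L1's direction at 26.2°, so u = (cos 26.2°, sin 26.2°) = (0.8973, 0.4415) and n = (−sin 26.2°, cos 26.2°) = (-0.4415, 0.8973). B is at the origin and R lies 22.6 along u from B, so R = 22.6·u = (20.28, 9.978). Tangency of A1 to both parallel lines with radius 5.9 puts N and K at B ± 5.9·n: N = (-2.605, 5.294), K = (2.605, -5.294). Equal radii place J and T the same way about R: J = R + 5.9·n = (17.67, 15.27), T = R − 5.9·n = (22.88, 4.684). Then |BJ| = |J − B| = 23.36.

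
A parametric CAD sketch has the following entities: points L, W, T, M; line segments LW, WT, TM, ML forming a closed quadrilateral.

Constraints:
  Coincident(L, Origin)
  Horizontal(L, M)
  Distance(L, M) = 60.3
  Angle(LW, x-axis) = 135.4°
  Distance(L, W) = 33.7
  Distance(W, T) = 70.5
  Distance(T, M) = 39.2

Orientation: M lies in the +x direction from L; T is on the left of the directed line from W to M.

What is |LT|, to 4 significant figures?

58.07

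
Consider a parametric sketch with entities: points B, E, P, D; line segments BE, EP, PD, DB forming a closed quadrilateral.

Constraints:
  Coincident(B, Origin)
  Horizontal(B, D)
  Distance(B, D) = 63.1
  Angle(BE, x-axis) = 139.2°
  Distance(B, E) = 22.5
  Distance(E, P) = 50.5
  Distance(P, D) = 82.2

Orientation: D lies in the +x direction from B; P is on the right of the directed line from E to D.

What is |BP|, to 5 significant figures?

37.131

B is at the origin; BD is horizontal with |BD| = 63.1 and D in +x, so D = (63.1, 0). BE runs at 139.2° with |BE| = 22.5, so E = (-17.032, 14.702). P is determined by |EP| = 50.5 and |PD| = 82.2 together: it lies at the intersection of circle(E, 50.5) and circle(D, 82.2). With |ED| = 81.470, the foot of the radical line on ED is 14.918 from E and the perpendicular offset is √(50.5² − 14.918²) = 48.246. Taking the right-of-ED solution: P = (-11.066, -35.444).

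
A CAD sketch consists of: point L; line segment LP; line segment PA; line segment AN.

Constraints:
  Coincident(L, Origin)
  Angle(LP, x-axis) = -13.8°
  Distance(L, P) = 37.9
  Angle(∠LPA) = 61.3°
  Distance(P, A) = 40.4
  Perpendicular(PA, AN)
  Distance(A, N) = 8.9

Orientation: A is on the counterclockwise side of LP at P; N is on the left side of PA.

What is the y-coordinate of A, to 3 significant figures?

30.0

L is at the origin; LP runs at -13.8° with length 37.9, so P = 37.9·(cos -13.8°, sin -13.8°) = (36.8, -9.04). ∠LPA = 61.3°, so PA runs at -13.8° + (180° − 61.3°) = 105° from the x-axis; with |PA| = 40.4, A = P + 40.4·(cos 105°, sin 105°) = (26.4, 30.0). So A.y = 30.0.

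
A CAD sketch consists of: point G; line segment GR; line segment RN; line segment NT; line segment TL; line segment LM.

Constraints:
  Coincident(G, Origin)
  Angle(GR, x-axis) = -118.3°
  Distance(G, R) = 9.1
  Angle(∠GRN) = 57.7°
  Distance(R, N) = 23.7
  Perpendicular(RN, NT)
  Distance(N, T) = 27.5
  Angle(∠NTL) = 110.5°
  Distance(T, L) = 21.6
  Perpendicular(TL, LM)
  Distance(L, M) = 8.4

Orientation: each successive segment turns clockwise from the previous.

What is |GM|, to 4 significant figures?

19.98

∠NTL = 110.5° gives TL at -40.10° from the x-axis; with |TL| = 21.6, L = (24.53, 12.22). TL is perpendicular to LM, so LM runs at -130.1°; with |LM| = 8.4, M = (19.12, 5.797). Then |GM| = |M − G| = 19.98.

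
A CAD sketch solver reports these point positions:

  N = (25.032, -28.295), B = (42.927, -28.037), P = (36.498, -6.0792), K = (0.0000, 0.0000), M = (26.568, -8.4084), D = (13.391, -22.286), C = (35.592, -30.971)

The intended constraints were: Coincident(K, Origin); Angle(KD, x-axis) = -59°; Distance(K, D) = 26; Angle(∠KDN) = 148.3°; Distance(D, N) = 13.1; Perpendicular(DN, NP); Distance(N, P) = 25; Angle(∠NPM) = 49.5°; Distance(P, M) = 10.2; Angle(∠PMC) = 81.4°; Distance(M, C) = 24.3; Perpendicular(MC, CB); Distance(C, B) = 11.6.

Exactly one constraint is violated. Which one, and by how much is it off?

Distance(C, B) = 11.6 — off by 3.70.

K = (0.00, 0.00) ✓; KD at -59.00° ✓; |KD| = 26.00 ✓; ∠KDN = 148.3° ✓; |DN| = 13.10 ✓; ∠(DN, NP) = 90.00° ✓; |NP| = 25.00 ✓; ∠NPM = 49.50° ✓; |PM| = 10.20 ✓; ∠PMC = 81.40° ✓; |MC| = 24.30 ✓; ∠(MC, CB) = 90.00° ✓; |CB| = 7.900 ✗.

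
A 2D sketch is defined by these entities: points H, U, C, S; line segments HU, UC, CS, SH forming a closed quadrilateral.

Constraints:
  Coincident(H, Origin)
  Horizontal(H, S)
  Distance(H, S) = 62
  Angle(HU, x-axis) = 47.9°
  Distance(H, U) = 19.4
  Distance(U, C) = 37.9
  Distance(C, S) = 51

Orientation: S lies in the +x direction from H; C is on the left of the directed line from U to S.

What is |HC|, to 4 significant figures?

57.27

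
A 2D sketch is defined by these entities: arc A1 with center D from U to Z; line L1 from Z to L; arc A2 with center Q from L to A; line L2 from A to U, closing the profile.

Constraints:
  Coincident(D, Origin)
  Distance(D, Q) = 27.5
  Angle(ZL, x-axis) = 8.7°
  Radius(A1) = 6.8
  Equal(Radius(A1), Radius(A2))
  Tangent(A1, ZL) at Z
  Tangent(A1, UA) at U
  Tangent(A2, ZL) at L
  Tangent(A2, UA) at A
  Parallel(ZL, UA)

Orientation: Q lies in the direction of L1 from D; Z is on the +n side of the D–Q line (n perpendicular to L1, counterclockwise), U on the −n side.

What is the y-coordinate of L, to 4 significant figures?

10.88

The slot axis is L1's direction at 8.7°, so u = (cos 8.7°, sin 8.7°) = (0.9885, 0.1513) and n = (−sin 8.7°, cos 8.7°) = (-0.1513, 0.9885). D is at the origin and Q lies 27.5 along u from D, so Q = 27.5·u = (27.18, 4.160). Tangency of A1 to both parallel lines with radius 6.8 puts Z and U at D ± 6.8·n: Z = (-1.029, 6.722), U = (1.029, -6.722). Equal radii place L and A the same way about Q: L = Q + 6.8·n = (26.16, 10.88), A = Q − 6.8·n = (28.21, -2.562). So L.y = 10.88.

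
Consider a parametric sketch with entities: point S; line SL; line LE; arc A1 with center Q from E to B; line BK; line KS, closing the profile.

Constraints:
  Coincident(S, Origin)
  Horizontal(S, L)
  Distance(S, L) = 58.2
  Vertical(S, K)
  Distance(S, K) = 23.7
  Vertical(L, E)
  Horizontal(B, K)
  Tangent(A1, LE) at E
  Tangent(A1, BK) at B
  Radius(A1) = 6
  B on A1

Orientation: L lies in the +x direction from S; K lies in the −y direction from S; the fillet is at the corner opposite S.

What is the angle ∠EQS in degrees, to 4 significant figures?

161.3°

The virtual corner opposite S is at (58.20, -23.70). A1 meets LE tangentially, so QE is at right angles to LE and A1 meets BK tangentially, so QB is at right angles to BK, with radius 6.0, so the center Q sits 6.0 in from both sides at Q = (52.20, -17.70). That places the tangent points at E = (58.20, -17.70) on LE and B = (52.20, -23.70) on BK. Then cos ∠EQS = QE·QS / (|QE||QS|), giving 161.3°.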